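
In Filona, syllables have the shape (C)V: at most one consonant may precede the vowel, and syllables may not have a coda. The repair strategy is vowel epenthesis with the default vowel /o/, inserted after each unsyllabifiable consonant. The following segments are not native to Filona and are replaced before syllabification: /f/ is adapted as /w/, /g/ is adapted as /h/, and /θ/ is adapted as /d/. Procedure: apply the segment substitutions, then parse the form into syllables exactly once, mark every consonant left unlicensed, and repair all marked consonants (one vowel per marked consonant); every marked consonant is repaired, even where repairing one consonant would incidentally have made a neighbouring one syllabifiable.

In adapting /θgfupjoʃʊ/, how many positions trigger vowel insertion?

After substitution the input is /dhwupjoʃʊ/.
The unsyllabifiable consonants are /d/, /h/, /p/; each receives one epenthetic vowel.

3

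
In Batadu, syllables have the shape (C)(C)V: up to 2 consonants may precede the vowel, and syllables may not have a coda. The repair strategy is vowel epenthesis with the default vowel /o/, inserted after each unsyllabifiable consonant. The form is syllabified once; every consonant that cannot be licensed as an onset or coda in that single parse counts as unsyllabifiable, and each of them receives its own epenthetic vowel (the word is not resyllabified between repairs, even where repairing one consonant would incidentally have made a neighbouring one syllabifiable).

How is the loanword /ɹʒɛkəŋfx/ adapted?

ɹʒɛkəŋofoxo

Syllabifying with onset maximization leaves /ŋ/, /f/, /x/ stranded (no codas are permitted; onsets may contain at most 2 consonants).
Each unlicensed consonant becomes the onset of a new syllable: /ŋ/ → /ŋo/, /f/ → /fo/, /x/ → /xo/.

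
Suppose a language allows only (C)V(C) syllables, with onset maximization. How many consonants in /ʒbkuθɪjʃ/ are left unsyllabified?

3

The consonants /ʒ/, /b/, /ʃ/ cannot be parsed into a legal (C)V(C) syllable (at most one coda consonant is licensed; onsets are limited to one consonant).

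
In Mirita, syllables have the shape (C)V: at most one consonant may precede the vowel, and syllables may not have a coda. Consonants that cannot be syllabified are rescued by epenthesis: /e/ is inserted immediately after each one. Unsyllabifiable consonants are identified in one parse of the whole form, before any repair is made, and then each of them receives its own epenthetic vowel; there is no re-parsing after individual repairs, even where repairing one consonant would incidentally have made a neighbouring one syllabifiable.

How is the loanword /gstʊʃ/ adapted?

gesetʊʃe

The consonants /g/, /s/, /ʃ/ cannot be parsed into a legal (C)V syllable (no codas are permitted; onsets are limited to one consonant).
Each unlicensed consonant becomes the onset of a new syllable: /g/ → /ge/, /s/ → /se/, /ʃ/ → /ʃe/.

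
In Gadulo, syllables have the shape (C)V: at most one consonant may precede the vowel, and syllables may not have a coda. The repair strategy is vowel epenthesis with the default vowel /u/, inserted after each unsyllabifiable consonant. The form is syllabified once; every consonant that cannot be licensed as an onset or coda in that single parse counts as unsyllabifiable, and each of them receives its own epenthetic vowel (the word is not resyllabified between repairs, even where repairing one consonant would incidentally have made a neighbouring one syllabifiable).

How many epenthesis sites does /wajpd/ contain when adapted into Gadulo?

The unsyllabifiable consonants are /j/, /p/, /d/; each receives one epenthetic vowel.

3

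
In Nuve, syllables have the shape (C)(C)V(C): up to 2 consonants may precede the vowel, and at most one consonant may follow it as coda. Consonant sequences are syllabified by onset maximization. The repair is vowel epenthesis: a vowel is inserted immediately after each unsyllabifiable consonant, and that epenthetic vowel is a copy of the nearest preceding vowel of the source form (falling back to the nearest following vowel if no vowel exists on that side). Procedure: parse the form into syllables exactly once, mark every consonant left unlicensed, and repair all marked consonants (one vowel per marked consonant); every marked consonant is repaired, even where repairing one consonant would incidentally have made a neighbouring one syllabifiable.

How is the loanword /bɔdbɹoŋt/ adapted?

bɔdbɹoŋto

The consonants /t/ cannot be parsed into a legal (C)(C)V(C) syllable (at most one coda consonant is licensed; onsets may contain at most 2 consonants).
Epenthesis after each stranded consonant: /t/ → /to/.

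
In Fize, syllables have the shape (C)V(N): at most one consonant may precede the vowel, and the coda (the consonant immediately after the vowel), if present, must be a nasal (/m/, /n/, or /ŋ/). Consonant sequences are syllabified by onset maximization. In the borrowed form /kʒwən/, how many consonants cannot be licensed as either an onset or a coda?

2

The consonants /k/, /ʒ/ cannot be parsed into a legal (C)V(N) syllable (only a nasal (/m/, /n/, or /ŋ/) is licensed in coda position; onsets are limited to one consonant).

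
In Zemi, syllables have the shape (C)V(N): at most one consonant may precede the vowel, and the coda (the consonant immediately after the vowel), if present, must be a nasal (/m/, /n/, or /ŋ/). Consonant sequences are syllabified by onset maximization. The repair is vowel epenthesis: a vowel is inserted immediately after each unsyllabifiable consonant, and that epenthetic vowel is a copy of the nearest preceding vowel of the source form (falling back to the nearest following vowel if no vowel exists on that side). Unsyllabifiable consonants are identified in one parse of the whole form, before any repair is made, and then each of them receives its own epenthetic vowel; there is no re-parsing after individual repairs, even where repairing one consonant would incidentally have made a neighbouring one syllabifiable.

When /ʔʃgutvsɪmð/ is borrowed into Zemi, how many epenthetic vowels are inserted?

The unsyllabifiable consonants are /ʔ/, /ʃ/, /t/, /v/, /ð/; each receives one epenthetic vowel.

5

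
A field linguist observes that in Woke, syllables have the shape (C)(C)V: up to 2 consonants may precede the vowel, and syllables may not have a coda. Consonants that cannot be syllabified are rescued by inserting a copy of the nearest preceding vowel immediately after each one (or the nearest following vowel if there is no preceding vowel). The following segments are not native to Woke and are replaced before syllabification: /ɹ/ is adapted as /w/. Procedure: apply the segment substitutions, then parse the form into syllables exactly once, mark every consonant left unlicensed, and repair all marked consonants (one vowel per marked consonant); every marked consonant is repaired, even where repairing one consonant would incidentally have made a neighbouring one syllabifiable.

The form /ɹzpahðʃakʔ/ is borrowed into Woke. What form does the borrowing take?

wazpahaðʃakaʔa

Substitution: /ɹ/ → /w/, giving /wzpahðʃakʔ/.
Under (C)(C)V, the unsyllabifiable consonants are /w/, /h/, /k/, /ʔ/ (no codas are permitted; onsets may contain at most 2 consonants).
Each unlicensed consonant becomes the onset of a new syllable: /w/ → /wa/, /h/ → /ha/, /k/ → /ka/, /ʔ/ → /ʔa/.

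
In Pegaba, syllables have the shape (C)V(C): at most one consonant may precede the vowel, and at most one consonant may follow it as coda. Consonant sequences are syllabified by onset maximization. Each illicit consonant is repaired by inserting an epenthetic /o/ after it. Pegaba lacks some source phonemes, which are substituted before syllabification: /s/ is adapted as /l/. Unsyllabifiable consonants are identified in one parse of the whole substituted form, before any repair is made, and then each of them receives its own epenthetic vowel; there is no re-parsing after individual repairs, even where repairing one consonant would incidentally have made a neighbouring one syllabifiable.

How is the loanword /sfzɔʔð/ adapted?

Substitution: /s/ → /l/, giving /lfzɔʔð/.
Under (C)V(C), the unsyllabifiable consonants are /l/, /f/, /ð/ (at most one coda consonant is licensed; onsets are limited to one consonant).
Each unlicensed consonant becomes the onset of a new syllable: /l/ → /lo/, /f/ → /fo/, /ð/ → /ðo/.

lofozɔʔðo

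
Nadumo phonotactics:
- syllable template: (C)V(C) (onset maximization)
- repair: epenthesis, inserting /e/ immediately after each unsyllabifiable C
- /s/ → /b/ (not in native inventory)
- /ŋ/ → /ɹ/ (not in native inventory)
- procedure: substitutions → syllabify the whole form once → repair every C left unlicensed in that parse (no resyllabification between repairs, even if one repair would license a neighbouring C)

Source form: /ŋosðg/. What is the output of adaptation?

ɹobðege

Substitution: /ŋ/ → /ɹ/, /s/ → /b/, giving /ɹobðg/.
Syllabifying with onset maximization leaves /ð/, /g/ stranded (at most one coda consonant is licensed; onsets are limited to one consonant).
Inserting the epenthetic vowel yields /ð/ → /ðe/, /g/ → /ge/.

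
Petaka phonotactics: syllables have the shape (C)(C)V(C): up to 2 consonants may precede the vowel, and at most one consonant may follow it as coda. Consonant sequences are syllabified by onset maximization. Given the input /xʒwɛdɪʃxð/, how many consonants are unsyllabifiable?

The consonants /x/, /x/, /ð/ cannot be parsed into a legal (C)(C)V(C) syllable (at most one coda consonant is licensed; onsets may contain at most 2 consonants).

3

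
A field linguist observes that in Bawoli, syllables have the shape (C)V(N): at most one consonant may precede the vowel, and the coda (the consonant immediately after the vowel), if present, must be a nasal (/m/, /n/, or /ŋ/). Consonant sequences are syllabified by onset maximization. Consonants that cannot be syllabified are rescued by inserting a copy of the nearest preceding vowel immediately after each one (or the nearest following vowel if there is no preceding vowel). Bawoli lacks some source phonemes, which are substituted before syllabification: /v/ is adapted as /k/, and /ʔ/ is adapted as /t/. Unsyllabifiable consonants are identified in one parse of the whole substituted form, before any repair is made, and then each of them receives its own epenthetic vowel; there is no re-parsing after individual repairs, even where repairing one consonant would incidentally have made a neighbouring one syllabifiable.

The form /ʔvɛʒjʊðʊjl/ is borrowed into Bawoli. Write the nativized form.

Substitution: /ʔ/ → /t/, /v/ → /k/, giving /tkɛʒjʊðʊjl/.
Under (C)V(N), the unsyllabifiable consonants are /t/, /ʒ/, /j/, /l/ (only a nasal (/m/, /n/, or /ŋ/) is licensed in coda position; onsets are limited to one consonant).
Each unlicensed consonant becomes the onset of a new syllable: /t/ → /tɛ/, /ʒ/ → /ʒɛ/, /j/ → /jʊ/, /l/ → /lʊ/.

tɛkɛʒɛjʊðʊjʊlʊ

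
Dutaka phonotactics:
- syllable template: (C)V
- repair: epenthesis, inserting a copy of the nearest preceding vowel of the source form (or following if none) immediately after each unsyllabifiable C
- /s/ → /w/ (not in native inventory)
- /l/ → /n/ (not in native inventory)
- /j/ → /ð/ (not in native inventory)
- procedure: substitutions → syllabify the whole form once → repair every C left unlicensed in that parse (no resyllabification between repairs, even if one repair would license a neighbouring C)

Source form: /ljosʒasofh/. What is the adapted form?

noðowoʒawofoho

Substitution: /l/ → /n/, /j/ → /ð/, /s/ → /w/, giving /nðowʒawofh/.
Under (C)V, the unsyllabifiable consonants are /n/, /w/, /f/, /h/ (no codas are permitted; onsets are limited to one consonant).
Each unlicensed consonant becomes the onset of a new syllable: /n/ → /no/, /w/ → /wo/, /f/ → /fo/, /h/ → /ho/.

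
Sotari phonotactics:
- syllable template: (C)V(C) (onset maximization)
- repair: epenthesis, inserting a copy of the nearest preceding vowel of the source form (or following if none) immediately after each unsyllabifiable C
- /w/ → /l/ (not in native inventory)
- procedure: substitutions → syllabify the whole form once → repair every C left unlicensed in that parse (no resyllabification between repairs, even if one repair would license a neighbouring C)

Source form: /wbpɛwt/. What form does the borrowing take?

lɛbɛpɛltɛ

Substitution: /w/ → /l/, giving /lbpɛlt/.
Under (C)V(C), the unsyllabifiable consonants are /l/, /b/, /t/ (at most one coda consonant is licensed; onsets are limited to one consonant).
Inserting the epenthetic vowel yields /l/ → /lɛ/, /b/ → /bɛ/, /t/ → /tɛ/.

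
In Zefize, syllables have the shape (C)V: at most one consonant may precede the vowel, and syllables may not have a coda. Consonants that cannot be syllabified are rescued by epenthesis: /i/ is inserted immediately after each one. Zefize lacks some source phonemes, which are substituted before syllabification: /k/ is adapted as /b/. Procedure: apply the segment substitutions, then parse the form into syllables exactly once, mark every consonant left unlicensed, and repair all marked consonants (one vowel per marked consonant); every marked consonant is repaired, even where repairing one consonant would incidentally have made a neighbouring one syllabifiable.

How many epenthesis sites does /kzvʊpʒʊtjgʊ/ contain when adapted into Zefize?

After substitution the input is /bzvʊpʒʊtjgʊ/.
The unsyllabifiable consonants are /b/, /z/, /p/, /t/, /j/; each receives one epenthetic vowel.

5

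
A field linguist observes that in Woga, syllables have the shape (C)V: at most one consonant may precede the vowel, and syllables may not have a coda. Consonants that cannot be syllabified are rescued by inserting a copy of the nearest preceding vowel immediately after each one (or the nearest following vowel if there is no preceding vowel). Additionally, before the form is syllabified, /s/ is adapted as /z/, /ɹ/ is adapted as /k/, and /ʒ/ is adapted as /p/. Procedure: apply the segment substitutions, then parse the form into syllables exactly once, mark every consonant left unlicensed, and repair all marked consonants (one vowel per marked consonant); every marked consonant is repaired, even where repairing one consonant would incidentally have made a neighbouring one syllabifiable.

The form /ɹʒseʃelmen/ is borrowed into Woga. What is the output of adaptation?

kepezeʃelemene

Substitution: /ɹ/ → /k/, /ʒ/ → /p/, /s/ → /z/, giving /kpzeʃelmen/.
The consonants /k/, /p/, /l/, /n/ cannot be parsed into a legal (C)V syllable (no codas are permitted; onsets are limited to one consonant).
Each unlicensed consonant becomes the onset of a new syllable: /k/ → /ke/, /p/ → /pe/, /l/ → /le/, /n/ → /ne/.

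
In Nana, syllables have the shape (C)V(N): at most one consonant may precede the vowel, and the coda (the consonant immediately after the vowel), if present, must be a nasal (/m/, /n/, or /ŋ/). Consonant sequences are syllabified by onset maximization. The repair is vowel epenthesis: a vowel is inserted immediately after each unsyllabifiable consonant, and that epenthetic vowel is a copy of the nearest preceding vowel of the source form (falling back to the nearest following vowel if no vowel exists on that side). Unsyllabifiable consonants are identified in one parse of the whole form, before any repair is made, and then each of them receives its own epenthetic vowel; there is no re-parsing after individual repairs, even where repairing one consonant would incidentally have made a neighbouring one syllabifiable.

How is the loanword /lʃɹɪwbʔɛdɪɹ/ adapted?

Under (C)V(N), the unsyllabifiable consonants are /l/, /ʃ/, /w/, /b/, /ɹ/ (only a nasal (/m/, /n/, or /ŋ/) is licensed in coda position; onsets are limited to one consonant).
Inserting the epenthetic vowel yields /l/ → /lɪ/, /ʃ/ → /ʃɪ/, /w/ → /wɪ/, /b/ → /bɪ/, /ɹ/ → /ɹɪ/.

lɪʃɪɹɪwɪbɪʔɛdɪɹɪ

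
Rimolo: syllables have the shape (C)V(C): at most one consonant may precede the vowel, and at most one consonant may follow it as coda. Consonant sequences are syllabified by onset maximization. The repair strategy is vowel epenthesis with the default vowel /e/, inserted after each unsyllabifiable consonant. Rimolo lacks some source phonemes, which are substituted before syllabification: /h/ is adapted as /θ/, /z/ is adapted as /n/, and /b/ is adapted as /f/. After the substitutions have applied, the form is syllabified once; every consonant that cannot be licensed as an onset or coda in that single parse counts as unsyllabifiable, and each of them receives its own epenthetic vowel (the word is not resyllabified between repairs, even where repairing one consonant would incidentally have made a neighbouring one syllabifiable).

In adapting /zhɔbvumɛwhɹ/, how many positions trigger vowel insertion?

After substitution the input is /nθɔfvumɛwθɹ/.
The unsyllabifiable consonants are /n/, /θ/, /ɹ/; each receives one epenthetic vowel.

3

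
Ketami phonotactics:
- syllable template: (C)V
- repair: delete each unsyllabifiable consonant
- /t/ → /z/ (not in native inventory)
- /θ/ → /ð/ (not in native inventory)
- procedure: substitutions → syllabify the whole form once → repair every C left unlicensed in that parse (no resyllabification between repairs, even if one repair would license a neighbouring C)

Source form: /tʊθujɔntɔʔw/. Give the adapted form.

Substitution: /t/ → /z/, /θ/ → /ð/, giving /zʊðujɔnzɔʔw/.
Syllabifying with onset maximization leaves /n/, /ʔ/, /w/ stranded (no codas are permitted; onsets are limited to one consonant).
Deletion applies to /n/, /ʔ/, /w/.

zʊðujɔzɔ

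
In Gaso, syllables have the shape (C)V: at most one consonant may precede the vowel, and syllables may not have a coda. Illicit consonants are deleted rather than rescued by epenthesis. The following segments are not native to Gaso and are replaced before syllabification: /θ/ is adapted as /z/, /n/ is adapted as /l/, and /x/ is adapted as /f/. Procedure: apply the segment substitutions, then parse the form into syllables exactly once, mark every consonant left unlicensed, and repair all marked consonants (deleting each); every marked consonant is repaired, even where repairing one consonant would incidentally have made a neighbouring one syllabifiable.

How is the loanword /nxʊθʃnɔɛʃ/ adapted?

Substitution: /n/ → /l/, /x/ → /f/, /θ/ → /z/, giving /lfʊzʃlɔɛʃ/.
The consonants /l/, /z/, /ʃ/, /ʃ/ cannot be parsed into a legal (C)V syllable (no codas are permitted; onsets are limited to one consonant).
Deleting the stranded consonants removes /l/, /z/, /ʃ/, /ʃ/.

fʊlɔɛ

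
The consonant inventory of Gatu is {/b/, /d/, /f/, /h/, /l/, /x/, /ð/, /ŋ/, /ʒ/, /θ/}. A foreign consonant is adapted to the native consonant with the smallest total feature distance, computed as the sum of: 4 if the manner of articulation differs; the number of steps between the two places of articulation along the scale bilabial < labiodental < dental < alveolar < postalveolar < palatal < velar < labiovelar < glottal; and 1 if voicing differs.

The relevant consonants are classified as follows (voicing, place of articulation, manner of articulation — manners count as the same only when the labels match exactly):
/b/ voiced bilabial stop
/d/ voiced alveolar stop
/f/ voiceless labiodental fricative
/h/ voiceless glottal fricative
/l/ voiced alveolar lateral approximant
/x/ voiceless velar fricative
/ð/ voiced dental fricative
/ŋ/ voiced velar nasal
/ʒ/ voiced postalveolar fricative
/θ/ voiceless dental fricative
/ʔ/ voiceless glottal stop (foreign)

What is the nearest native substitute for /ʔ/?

/h/ is closest: manner differs (stop→fricative, +4), place distance 0 (glottal→glottal), same voicing; total 4. Next closest is /d/ at distance 6.

h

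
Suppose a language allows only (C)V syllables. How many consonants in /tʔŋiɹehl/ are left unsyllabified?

The consonants /t/, /ʔ/, /h/, /l/ cannot be parsed into a legal (C)V syllable (no codas are permitted; onsets are limited to one consonant).

4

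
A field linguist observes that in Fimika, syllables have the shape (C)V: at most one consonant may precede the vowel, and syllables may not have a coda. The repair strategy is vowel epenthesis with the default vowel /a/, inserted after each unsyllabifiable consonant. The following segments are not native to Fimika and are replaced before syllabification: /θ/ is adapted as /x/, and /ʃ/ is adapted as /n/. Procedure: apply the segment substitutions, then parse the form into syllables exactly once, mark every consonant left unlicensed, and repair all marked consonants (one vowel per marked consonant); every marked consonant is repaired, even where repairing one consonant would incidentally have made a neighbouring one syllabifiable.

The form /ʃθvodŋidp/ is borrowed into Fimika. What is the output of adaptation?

naxavodaŋidapa

Substitution: /ʃ/ → /n/, /θ/ → /x/, giving /nxvodŋidp/.
Syllabifying with onset maximization leaves /n/, /x/, /d/, /d/, /p/ stranded (no codas are permitted; onsets are limited to one consonant).
Epenthesis after each stranded consonant: /n/ → /na/, /x/ → /xa/, /d/ → /da/, /d/ → /da/, /p/ → /pa/.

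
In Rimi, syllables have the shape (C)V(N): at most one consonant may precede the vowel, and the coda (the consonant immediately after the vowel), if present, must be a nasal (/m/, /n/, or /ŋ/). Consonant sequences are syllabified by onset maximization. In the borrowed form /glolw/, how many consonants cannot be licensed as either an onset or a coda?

Syllabifying with onset maximization leaves /g/, /l/, /w/ stranded (only a nasal (/m/, /n/, or /ŋ/) is licensed in coda position; onsets are limited to one consonant).

3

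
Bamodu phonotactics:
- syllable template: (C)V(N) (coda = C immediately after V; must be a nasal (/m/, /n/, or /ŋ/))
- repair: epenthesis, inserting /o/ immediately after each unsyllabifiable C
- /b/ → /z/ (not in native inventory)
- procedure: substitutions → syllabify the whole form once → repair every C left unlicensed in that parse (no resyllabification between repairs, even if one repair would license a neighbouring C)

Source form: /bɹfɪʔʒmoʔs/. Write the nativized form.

Substitution: /b/ → /z/, giving /zɹfɪʔʒmoʔs/.
Syllabifying with onset maximization leaves /z/, /ɹ/, /ʔ/, /ʒ/, /ʔ/, /s/ stranded (only a nasal (/m/, /n/, or /ŋ/) is licensed in coda position; onsets are limited to one consonant).
Epenthesis after each stranded consonant: /z/ → /zo/, /ɹ/ → /ɹo/, /ʔ/ → /ʔo/, /ʒ/ → /ʒo/, /ʔ/ → /ʔo/, /s/ → /so/.

zoɹofɪʔoʒomoʔoso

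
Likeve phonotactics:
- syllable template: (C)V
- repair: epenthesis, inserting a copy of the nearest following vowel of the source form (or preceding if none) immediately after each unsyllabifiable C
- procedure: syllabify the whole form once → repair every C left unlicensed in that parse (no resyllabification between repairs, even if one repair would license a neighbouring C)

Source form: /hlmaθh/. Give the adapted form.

The consonants /h/, /l/, /θ/, /h/ cannot be parsed into a legal (C)V syllable (no codas are permitted; onsets are limited to one consonant).
Epenthesis after each stranded consonant: /h/ → /ha/, /l/ → /la/, /θ/ → /θa/, /h/ → /ha/.

halamaθaha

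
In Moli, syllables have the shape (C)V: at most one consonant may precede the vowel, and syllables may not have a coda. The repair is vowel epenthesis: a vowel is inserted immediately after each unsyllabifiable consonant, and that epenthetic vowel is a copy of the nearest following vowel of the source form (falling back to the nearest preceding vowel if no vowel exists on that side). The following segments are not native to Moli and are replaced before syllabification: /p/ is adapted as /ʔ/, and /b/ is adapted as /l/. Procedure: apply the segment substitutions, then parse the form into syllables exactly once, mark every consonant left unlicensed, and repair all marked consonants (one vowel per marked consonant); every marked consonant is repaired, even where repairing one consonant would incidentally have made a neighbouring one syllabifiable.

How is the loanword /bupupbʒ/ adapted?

Substitution: /b/ → /l/, /p/ → /ʔ/, giving /luʔuʔlʒ/.
Under (C)V, the unsyllabifiable consonants are /ʔ/, /l/, /ʒ/ (no codas are permitted; onsets are limited to one consonant).
Each unlicensed consonant becomes the onset of a new syllable: /ʔ/ → /ʔu/, /l/ → /lu/, /ʒ/ → /ʒu/.

luʔuʔuluʒu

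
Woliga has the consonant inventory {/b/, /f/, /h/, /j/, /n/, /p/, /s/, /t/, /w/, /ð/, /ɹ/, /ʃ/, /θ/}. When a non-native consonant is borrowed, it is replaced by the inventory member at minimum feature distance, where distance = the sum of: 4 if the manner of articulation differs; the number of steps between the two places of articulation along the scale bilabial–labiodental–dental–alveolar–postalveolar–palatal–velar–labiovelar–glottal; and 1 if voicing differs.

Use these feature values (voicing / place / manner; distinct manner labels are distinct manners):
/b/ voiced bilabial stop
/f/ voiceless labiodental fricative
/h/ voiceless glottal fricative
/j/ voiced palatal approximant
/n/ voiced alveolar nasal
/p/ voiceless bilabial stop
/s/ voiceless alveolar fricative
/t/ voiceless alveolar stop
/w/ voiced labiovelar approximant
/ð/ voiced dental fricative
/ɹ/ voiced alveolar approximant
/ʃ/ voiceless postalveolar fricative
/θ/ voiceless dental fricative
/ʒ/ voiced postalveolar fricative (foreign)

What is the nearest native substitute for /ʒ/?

/ʃ/ is closest: same manner (fricative), place distance 0 (postalveolar→postalveolar), voicing differs (+1); total 1. Next closest is /s/ at distance 2.

ʃ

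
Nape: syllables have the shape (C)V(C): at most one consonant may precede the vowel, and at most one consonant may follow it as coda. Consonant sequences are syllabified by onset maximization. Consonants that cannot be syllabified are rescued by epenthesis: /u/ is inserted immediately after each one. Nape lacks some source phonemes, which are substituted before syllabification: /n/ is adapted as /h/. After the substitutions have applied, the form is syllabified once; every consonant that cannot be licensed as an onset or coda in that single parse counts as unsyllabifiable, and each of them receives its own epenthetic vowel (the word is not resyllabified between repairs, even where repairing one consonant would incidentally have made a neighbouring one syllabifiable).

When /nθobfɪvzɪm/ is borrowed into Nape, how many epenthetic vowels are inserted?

After substitution the input is /hθobfɪvzɪm/.
The unsyllabifiable consonants are /h/; each receives one epenthetic vowel.

1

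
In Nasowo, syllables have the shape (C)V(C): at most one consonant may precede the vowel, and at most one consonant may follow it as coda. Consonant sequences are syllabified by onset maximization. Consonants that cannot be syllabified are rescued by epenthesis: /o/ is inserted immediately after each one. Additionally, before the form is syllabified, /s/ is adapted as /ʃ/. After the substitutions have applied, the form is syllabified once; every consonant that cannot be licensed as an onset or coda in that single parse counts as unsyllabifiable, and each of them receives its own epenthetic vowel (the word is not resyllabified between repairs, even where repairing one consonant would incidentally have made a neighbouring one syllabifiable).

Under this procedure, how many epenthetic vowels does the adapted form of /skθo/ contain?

2

After substitution the input is /ʃkθo/.
The unsyllabifiable consonants are /ʃ/, /k/; each receives one epenthetic vowel.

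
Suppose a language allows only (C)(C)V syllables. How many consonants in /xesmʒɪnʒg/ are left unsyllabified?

The consonants /s/, /n/, /ʒ/, /g/ cannot be parsed into a legal (C)(C)V syllable (no codas are permitted; onsets may contain at most 2 consonants).

4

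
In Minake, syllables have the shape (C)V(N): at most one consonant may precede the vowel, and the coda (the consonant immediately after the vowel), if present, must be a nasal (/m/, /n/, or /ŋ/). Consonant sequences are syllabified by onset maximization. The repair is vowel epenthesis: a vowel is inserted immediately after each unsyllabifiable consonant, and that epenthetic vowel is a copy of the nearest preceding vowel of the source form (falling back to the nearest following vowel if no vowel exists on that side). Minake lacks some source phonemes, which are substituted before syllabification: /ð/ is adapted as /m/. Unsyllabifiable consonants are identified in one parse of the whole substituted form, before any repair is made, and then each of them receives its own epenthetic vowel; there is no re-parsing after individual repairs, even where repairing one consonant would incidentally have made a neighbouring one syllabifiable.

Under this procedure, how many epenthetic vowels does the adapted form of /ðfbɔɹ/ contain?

3

After substitution the input is /mfbɔɹ/.
The unsyllabifiable consonants are /m/, /f/, /ɹ/; each receives one epenthetic vowel.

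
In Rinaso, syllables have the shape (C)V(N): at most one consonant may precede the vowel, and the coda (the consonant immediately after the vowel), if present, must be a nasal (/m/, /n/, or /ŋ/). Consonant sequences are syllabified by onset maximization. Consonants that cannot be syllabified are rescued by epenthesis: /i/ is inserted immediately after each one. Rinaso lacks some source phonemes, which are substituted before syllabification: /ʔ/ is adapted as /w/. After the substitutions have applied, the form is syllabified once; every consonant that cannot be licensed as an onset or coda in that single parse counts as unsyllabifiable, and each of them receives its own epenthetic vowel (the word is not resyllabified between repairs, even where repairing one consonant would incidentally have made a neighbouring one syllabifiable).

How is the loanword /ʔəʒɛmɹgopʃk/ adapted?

Substitution: /ʔ/ → /w/, giving /wəʒɛmɹgopʃk/.
The consonants /ɹ/, /p/, /ʃ/, /k/ cannot be parsed into a legal (C)V(N) syllable (only a nasal (/m/, /n/, or /ŋ/) is licensed in coda position; onsets are limited to one consonant).
Inserting the epenthetic vowel yields /ɹ/ → /ɹi/, /p/ → /pi/, /ʃ/ → /ʃi/, /k/ → /ki/.

wəʒɛmɹigopiʃiki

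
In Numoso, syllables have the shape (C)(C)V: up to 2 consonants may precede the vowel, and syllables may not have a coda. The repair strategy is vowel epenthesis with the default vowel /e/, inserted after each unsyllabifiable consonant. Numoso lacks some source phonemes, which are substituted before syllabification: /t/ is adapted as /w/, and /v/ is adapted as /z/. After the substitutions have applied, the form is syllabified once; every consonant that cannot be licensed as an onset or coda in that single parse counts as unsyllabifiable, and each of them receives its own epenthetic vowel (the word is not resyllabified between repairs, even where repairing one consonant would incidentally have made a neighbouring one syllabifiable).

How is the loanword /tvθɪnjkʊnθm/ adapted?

Substitution: /t/ → /w/, /v/ → /z/, giving /wzθɪnjkʊnθm/.
Under (C)(C)V, the unsyllabifiable consonants are /w/, /n/, /n/, /θ/, /m/ (no codas are permitted; onsets may contain at most 2 consonants).
Each unlicensed consonant becomes the onset of a new syllable: /w/ → /we/, /n/ → /ne/, /n/ → /ne/, /θ/ → /θe/, /m/ → /me/.

wezθɪnejkʊneθeme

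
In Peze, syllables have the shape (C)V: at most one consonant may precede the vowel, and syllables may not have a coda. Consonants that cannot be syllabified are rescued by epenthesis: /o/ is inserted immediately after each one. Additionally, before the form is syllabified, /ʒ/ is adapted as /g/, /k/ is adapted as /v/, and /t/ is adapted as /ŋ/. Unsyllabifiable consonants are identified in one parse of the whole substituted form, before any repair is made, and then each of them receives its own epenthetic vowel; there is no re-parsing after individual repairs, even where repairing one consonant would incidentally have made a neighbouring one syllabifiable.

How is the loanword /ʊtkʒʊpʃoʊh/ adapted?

Substitution: /t/ → /ŋ/, /k/ → /v/, /ʒ/ → /g/, giving /ʊŋvgʊpʃoʊh/.
Syllabifying with onset maximization leaves /ŋ/, /v/, /p/, /h/ stranded (no codas are permitted; onsets are limited to one consonant).
Epenthesis after each stranded consonant: /ŋ/ → /ŋo/, /v/ → /vo/, /p/ → /po/, /h/ → /ho/.

ʊŋovogʊpoʃoʊho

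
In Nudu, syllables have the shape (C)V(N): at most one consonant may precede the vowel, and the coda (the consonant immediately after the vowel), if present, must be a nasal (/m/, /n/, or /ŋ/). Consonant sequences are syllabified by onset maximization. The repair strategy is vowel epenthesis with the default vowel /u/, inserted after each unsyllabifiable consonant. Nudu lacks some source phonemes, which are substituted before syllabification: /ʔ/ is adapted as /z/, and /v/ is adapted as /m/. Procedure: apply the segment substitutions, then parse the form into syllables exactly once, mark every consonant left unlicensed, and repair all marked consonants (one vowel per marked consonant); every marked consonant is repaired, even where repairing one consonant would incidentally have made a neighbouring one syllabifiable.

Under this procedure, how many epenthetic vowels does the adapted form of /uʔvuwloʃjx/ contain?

After substitution the input is /uzmuwloʃjx/.
The unsyllabifiable consonants are /z/, /w/, /ʃ/, /j/, /x/; each receives one epenthetic vowel.

5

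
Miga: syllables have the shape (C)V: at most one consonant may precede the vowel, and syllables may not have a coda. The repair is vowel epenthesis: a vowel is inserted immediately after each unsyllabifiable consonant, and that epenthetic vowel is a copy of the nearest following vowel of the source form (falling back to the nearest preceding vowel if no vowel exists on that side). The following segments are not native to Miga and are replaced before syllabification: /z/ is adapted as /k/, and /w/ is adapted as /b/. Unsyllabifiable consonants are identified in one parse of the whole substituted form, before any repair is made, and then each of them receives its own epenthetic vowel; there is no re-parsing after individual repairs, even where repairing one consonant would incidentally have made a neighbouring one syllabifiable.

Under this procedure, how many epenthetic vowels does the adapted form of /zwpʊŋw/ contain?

4

After substitution the input is /kbpʊŋb/.
The unsyllabifiable consonants are /k/, /b/, /ŋ/, /b/; each receives one epenthetic vowel.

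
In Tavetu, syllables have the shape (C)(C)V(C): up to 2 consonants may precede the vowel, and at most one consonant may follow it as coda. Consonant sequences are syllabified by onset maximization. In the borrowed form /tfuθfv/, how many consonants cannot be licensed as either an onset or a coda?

The consonants /f/, /v/ cannot be parsed into a legal (C)(C)V(C) syllable (at most one coda consonant is licensed; onsets may contain at most 2 consonants).

2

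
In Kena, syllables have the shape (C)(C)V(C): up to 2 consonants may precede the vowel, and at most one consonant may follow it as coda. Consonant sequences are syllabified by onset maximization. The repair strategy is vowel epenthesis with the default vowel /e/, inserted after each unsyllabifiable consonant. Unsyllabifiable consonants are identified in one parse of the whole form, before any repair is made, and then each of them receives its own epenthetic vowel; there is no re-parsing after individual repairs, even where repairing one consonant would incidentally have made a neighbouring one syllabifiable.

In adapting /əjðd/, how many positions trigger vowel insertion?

The unsyllabifiable consonants are /ð/, /d/; each receives one epenthetic vowel.

2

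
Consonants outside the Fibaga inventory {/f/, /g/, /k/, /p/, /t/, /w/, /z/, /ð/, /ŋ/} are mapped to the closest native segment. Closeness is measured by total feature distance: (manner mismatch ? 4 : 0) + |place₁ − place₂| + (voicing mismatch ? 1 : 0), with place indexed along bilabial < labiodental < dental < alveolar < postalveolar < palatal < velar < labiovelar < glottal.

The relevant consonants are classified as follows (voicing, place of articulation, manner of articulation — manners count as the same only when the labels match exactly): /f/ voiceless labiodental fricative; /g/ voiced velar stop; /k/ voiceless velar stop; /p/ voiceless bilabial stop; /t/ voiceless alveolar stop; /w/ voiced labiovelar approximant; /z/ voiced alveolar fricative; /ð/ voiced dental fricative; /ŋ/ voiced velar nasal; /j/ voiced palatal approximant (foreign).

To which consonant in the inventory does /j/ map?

w

/w/ is closest: same manner (approximant), place distance 2 (palatal→labiovelar), same voicing; total 2. Next closest is /g/ at distance 5.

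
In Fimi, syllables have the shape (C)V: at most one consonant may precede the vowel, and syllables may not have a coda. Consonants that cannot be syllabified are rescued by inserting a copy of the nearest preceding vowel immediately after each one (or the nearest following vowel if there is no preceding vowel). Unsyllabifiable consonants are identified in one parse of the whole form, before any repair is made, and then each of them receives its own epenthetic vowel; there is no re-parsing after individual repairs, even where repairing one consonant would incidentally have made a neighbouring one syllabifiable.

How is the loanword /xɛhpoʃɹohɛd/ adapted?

xɛhɛpoʃoɹohɛdɛ

Syllabifying with onset maximization leaves /h/, /ʃ/, /d/ stranded (no codas are permitted; onsets are limited to one consonant).
Epenthesis after each stranded consonant: /h/ → /hɛ/, /ʃ/ → /ʃo/, /d/ → /dɛ/.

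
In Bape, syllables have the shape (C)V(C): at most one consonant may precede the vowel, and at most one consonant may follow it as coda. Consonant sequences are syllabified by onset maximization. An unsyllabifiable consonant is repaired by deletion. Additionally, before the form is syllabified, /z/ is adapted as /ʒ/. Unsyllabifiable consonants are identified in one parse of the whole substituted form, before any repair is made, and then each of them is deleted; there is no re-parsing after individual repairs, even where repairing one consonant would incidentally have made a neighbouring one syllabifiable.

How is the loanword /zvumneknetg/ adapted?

Substitution: /z/ → /ʒ/, giving /ʒvumneknetg/.
The consonants /ʒ/, /g/ cannot be parsed into a legal (C)V(C) syllable (at most one coda consonant is licensed; onsets are limited to one consonant).
Each unlicensed consonant is deleted: /ʒ/, /g/.

vumneknet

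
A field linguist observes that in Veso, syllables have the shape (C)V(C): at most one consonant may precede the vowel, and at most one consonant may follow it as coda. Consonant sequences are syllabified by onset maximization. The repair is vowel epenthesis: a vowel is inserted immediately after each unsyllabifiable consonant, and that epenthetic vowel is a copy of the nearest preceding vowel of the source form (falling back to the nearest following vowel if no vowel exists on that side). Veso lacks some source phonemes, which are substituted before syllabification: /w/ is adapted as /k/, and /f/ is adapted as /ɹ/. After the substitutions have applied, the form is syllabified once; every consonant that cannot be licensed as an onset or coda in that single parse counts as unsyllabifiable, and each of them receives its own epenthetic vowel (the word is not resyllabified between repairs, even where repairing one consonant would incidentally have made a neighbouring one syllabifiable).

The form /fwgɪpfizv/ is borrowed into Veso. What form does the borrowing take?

ɹɪkɪgɪpɹizvi

Substitution: /f/ → /ɹ/, /w/ → /k/, giving /ɹkgɪpɹizv/.
The consonants /ɹ/, /k/, /v/ cannot be parsed into a legal (C)V(C) syllable (at most one coda consonant is licensed; onsets are limited to one consonant).
Epenthesis after each stranded consonant: /ɹ/ → /ɹɪ/, /k/ → /kɪ/, /v/ → /vi/.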